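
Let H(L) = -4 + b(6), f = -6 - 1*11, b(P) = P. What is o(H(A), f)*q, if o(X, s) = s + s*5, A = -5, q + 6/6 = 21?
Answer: -2040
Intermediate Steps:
q = 20 (q = -1 + 21 = 20)
f = -17 (f = -6 - 11 = -17)
H(L) = 2 (H(L) = -4 + 6 = 2)
o(X, s) = 6*s (o(X, s) = s + 5*s = 6*s)
o(H(A), f)*q = (6*(-17))*20 = -102*20 = -2040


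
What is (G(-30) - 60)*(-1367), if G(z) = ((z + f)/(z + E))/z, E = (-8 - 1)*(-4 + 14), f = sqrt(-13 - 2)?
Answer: 9843767/120 - 1367*I*sqrt(15)/3600 ≈ 82031.0 - 1.4707*I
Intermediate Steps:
f = I*sqrt(15) (f = sqrt(-15) = I*sqrt(15) ≈ 3.873*I)
E = -90 (E = -9*10 = -90)
G(z) = (z + I*sqrt(15))/(z*(-90 + z)) (G(z) = ((z + I*sqrt(15))/(z - 90))/z = ((z + I*sqrt(15))/(-90 + z))/z = (z + I*sqrt(15))/(z*(-90 + z)))
(G(-30) - 60)*(-1367) = ((-30 + I*sqrt(15))/((-30)*(-90 - 30)) - 60)*(-1367) = (-1/30*(-30 + I*sqrt(15))/(-120) - 60)*(-1367) = (-1/30*(-1/120)*(-30 + I*sqrt(15)) - 60)*(-1367) = ((-1/120 + I*sqrt(15)/3600) - 60)*(-1367) = (-7201/120 + I*sqrt(15)/3600)*(-1367) = 9843767/120 - 1367*I*sqrt(15)/3600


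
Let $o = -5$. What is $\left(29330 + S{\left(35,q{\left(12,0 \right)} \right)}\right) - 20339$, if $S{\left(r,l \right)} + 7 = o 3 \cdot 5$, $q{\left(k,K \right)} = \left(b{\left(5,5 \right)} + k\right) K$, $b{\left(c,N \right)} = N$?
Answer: $8909$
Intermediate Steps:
$q{\left(k,K \right)} = K \left(5 + k\right)$ ($q{\left(k,K \right)} = \left(5 + k\right) K = K \left(5 + k\right)$)
$S{\left(r,l \right)} = -82$ ($S{\left(r,l \right)} = -7 - 5 \cdot 3 \cdot 5 = -7 - 75 = -82$)
$\left(29330 + S{\left(35,q{\left(12,0 \right)} \right)}\right) - 20339 = \left(29330 - 82\right) - 20339 = 29248 - 20339 = 8909$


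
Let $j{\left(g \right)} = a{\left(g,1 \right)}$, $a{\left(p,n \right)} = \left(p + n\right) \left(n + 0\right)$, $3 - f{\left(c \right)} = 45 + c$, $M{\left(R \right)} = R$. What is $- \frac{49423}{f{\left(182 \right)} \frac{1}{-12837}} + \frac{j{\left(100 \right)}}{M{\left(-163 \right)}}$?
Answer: $- \frac{103414239937}{36512} \approx -2.8323 \cdot 10^{6}$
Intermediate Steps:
$f{\left(c \right)} = -42 - c$ ($f{\left(c \right)} = 3 - \left(45 + c\right) = -42 - c$)
$a{\left(p,n \right)} = n \left(n + p\right)$ ($a{\left(p,n \right)} = \left(n + p\right) n = n \left(n + p\right)$)
$j{\left(g \right)} = 1 + g$ ($j{\left(g \right)} = 1 \left(1 + g\right) = 1 + g$)
$- \frac{49423}{f{\left(182 \right)} \frac{1}{-12837}} + \frac{j{\left(100 \right)}}{M{\left(-163 \right)}} = - \frac{49423}{\left(-42 - 182\right) \frac{1}{-12837}} + \frac{1 + 100}{-163} = - \frac{49423}{\left(-42 - 182\right) \left(- \frac{1}{12837}\right)} + 101 \left(- \frac{1}{163}\right) = - \frac{49423}{\left(-224\right) \left(- \frac{1}{12837}\right)} - \frac{101}{163} = - \frac{49423}{\frac{224}{12837}} - \frac{101}{163} = \left(-49423\right) \frac{12837}{224} - \frac{101}{163} = - \frac{634443051}{224} - \frac{101}{163} = - \frac{103414239937}{36512}$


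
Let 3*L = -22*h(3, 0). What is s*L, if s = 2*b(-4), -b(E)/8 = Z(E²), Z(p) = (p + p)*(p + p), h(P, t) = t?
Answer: 0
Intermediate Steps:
Z(p) = 4*p² (Z(p) = (2*p)*(2*p) = 4*p²)
b(E) = -32*E⁴ (b(E) = -32*(E²)² = -32*E⁴)
L = 0 (L = (-22*0)/3 = (⅓)*0 = 0)
s = -16384 (s = 2*(-32*(-4)⁴) = 2*(-32*256) = 2*(-8192) = -16384)
s*L = -16384*0 = 0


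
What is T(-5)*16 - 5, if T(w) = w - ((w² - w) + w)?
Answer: -485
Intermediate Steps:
T(w) = w - w²
T(-5)*16 - 5 = -5*(1 - 1*(-5))*16 - 5 = -5*(1 + 5)*16 - 5 = -5*6*16 - 5 = -30*16 - 5 = -480 - 5 = -485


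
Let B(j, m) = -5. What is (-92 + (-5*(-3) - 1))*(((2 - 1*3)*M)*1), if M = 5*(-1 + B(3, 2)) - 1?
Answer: -2418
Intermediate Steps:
M = -31 (M = 5*(-1 - 5) - 1 = 5*(-6) - 1 = -30 - 1 = -31)
(-92 + (-5*(-3) - 1))*(((2 - 1*3)*M)*1) = (-92 + (-5*(-3) - 1))*(((2 - 1*3)*(-31))*1) = (-92 + (15 - 1))*(((2 - 3)*(-31))*1) = (-92 + 14)*(-1*(-31)*1) = -2418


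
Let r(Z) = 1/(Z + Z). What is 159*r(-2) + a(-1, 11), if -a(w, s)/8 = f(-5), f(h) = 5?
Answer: -319/4 ≈ -79.750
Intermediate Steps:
a(w, s) = -40 (a(w, s) = -8*5 = -40)
r(Z) = 1/(2*Z)
159*r(-2) + a(-1, 11) = 159*((½)/(-2)) - 40 = 159*((½)*(-½)) - 40 = 159*(-¼) - 40 = -159/4 - 40 = -319/4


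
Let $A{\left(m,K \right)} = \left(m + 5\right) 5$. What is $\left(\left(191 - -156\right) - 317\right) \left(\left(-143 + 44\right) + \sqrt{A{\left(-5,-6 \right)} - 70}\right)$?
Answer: $-2970 + 30 i \sqrt{70} \approx -2970.0 + 251.0 i$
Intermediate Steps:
$A{\left(m,K \right)} = 25 + 5 m$ ($A{\left(m,K \right)} = \left(5 + m\right) 5 = 25 + 5 m$)
$\left(\left(191 - -156\right) - 317\right) \left(\left(-143 + 44\right) + \sqrt{A{\left(-5,-6 \right)} - 70}\right) = \left(\left(191 - -156\right) - 317\right) \left(\left(-143 + 44\right) + \sqrt{\left(25 + 5 \left(-5\right)\right) - 70}\right) = \left(\left(191 + 156\right) - 317\right) \left(-99 + \sqrt{\left(25 - 25\right) - 70}\right) = \left(347 - 317\right) \left(-99 + \sqrt{0 - 70}\right) = 30 \left(-99 + \sqrt{-70}\right) = 30 \left(-99 + i \sqrt{70}\right) = -2970 + 30 i \sqrt{70}$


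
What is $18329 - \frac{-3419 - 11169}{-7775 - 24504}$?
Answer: $\frac{591627203}{32279} \approx 18329.0$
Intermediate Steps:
$18329 - \frac{-3419 - 11169}{-7775 - 24504} = 18329 - - \frac{14588}{-32279} = 18329 - \left(-14588\right) \left(- \frac{1}{32279}\right) = 18329 - \frac{14588}{32279} = \frac{591627203}{32279}$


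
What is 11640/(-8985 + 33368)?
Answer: 11640/24383 ≈ 0.47738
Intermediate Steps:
11640/(-8985 + 33368) = 11640/24383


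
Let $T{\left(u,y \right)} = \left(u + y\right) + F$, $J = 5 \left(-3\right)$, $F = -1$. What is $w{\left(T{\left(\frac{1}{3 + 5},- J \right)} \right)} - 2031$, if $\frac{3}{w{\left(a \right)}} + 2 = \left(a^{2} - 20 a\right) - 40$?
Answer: $- \frac{16246161}{7999} \approx -2031.0$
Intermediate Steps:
$J = -15$
$T{\left(u,y \right)} = -1 + u + y$ ($T{\left(u,y \right)} = \left(u + y\right) - 1 = -1 + u + y$)
$w{\left(a \right)} = \frac{3}{-42 + a^{2} - 20 a}$ ($w{\left(a \right)} = \frac{3}{-2 - \left(40 - a^{2} + 20 a\right)} = \frac{3}{-42 + a^{2} - 20 a}$)
$w{\left(T{\left(\frac{1}{3 + 5},- J \right)} \right)} - 2031 = \frac{3}{-42 + \left(-1 + \frac{1}{3 + 5} - -15\right)^{2} - 20 \left(-1 + \frac{1}{3 + 5} - -15\right)} - 2031 = \frac{3}{-42 + \left(-1 + \frac{1}{8} + 15\right)^{2} - 20 \left(-1 + \frac{1}{8} + 15\right)} - 2031 = \frac{3}{-42 + \left(\frac{113}{8}\right)^{2} - \frac{565}{2}} - 2031 = \frac{3}{-42 + \frac{12769}{64} - \frac{565}{2}} - 2031 = \frac{3}{- \frac{7999}{64}} - 2031 = 3 \left(- \frac{64}{7999}\right) - 2031 = - \frac{192}{7999} - 2031 = - \frac{16246161}{7999}$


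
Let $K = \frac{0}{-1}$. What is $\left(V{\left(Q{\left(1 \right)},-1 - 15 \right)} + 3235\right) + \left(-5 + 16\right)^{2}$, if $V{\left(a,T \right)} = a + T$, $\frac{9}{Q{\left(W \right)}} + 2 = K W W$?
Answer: $\frac{6671}{2} \approx 3335.5$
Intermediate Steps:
$K = 0$ ($K = 0 \left(-1\right) = 0$)
$Q{\left(W \right)} = - \frac{9}{2}$ ($Q{\left(W \right)} = \frac{9}{-2 + 0 W W} = \frac{9}{-2 + 0 W} = \frac{9}{-2 + 0} = \frac{9}{-2} = 9 \left(- \frac{1}{2}\right) = - \frac{9}{2}$)
$V{\left(a,T \right)} = T + a$
$\left(V{\left(Q{\left(1 \right)},-1 - 15 \right)} + 3235\right) + \left(-5 + 16\right)^{2} = \left(\left(\left(-1 - 15\right) - \frac{9}{2}\right) + 3235\right) + \left(-5 + 16\right)^{2} = \left(\left(\left(-1 - 15\right) - \frac{9}{2}\right) + 3235\right) + 11^{2} = \left(\left(-16 - \frac{9}{2}\right) + 3235\right) + 121 = \left(- \frac{41}{2} + 3235\right) + 121 = \frac{6429}{2} + 121 = \frac{6671}{2}$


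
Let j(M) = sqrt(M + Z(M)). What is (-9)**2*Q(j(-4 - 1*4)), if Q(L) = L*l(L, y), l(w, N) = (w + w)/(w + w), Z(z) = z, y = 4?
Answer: 324*I ≈ 324.0*I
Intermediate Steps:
l(w, N) = 1 (l(w, N) = (2*w)/((2*w)) = (2*w)*(1/(2*w)) = 1)
j(M) = sqrt(2)*sqrt(M) (j(M) = sqrt(M + M) = sqrt(2*M) = sqrt(2)*sqrt(M))
Q(L) = L (Q(L) = L*1 = L)
(-9)**2*Q(j(-4 - 1*4)) = (-9)**2*(sqrt(2)*sqrt(-4 - 1*4)) = 81*(sqrt(2)*sqrt(-4 - 4)) = 81*(sqrt(2)*sqrt(-8)) = 81*(sqrt(2)*(2*I*sqrt(2))) = 81*(4*I) = 324*I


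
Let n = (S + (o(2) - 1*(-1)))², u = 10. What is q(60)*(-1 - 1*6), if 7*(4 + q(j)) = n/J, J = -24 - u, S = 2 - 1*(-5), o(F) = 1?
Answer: 1033/34 ≈ 30.382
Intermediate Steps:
S = 7 (S = 2 + 5 = 7)
J = -34 (J = -24 - 1*10 = -24 - 10 = -34)
n = 81 (n = (7 + (1 - 1*(-1)))² = (7 + (1 + 1))² = (7 + 2)² = 9² = 81)
q(j) = -1033/238 (q(j) = -4 + (81/(-34))/7 = -4 + (81*(-1/34))/7 = -4 + (⅐)*(-81/34) = -4 - 81/238 = -1033/238)
q(60)*(-1 - 1*6) = -1033*(-1 - 1*6)/238 = -1033*(-1 - 6)/238 = -1033/238*(-7) = 1033/34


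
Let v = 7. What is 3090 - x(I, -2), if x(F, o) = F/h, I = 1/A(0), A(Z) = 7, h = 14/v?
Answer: 43259/14 ≈ 3089.9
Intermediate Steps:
h = 2 (h = 14/7 = 14*(⅐) = 2)
I = ⅐ (I = 1/7 = ⅐ ≈ 0.14286)
x(F, o) = F/2
3090 - x(I, -2) = 3090 - 1/(2*7) = 3090 - 1*1/14 = 3090 - 1/14 = 43259/14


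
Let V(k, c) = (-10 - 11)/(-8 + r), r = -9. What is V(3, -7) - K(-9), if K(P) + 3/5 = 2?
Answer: -14/85 ≈ -0.16471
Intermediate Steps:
K(P) = 7/5 (K(P) = -⅗ + 2 = 7/5)
V(k, c) = 21/17 (V(k, c) = (-10 - 11)/(-8 - 9) = -21/(-17) = -21*(-1/17) = 21/17)
V(3, -7) - K(-9) = 21/17 - 1*7/5 = 21/17 - 7/5 = -14/85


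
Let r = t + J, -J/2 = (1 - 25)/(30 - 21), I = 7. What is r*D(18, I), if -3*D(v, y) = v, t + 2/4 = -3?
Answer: -11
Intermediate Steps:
t = -7/2 (t = -1/2 - 3 = -7/2 ≈ -3.5000)
D(v, y) = -v/3
J = 16/3 (J = -2*(1 - 25)/(30 - 21) = -(-48)/9 = -2*(-8/3) = 16/3 ≈ 5.3333)
r = 11/6 (r = -7/2 + 16/3 = 11/6 ≈ 1.8333)
r*D(18, I) = 11*(-1/3*18)/6 = (11/6)*(-6) = -11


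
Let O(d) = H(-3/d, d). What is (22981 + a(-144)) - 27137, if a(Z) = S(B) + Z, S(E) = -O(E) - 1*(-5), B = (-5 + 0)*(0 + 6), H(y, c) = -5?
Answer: -4290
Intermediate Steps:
O(d) = -5
B = -30 (B = -5*6 = -30)
S(E) = 10 (S(E) = -1*(-5) - 1*(-5) = 5 + 5 = 10)
a(Z) = 10 + Z
(22981 + a(-144)) - 27137 = (22981 + (10 - 144)) - 27137 = (22981 - 134) - 27137 = 22847 - 27137 = -4290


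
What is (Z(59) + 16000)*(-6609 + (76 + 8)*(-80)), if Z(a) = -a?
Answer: -212477589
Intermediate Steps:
(Z(59) + 16000)*(-6609 + (76 + 8)*(-80)) = (-1*59 + 16000)*(-6609 + (76 + 8)*(-80)) = (-59 + 16000)*(-6609 + 84*(-80)) = 15941*(-6609 - 6720) = 15941*(-13329) = -212477589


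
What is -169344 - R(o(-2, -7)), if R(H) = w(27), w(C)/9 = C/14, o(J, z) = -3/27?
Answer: -2371059/14 ≈ -1.6936e+5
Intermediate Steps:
o(J, z) = -⅑ (o(J, z) = -3*1/27 = -⅑)
w(C) = 9*C/14 (w(C) = 9*(C/14) = 9*C/14)
R(H) = 243/14 (R(H) = (9/14)*27 = 243/14)
-169344 - R(o(-2, -7)) = -169344 - 1*243/14 = -169344 - 243/14 = -2371059/14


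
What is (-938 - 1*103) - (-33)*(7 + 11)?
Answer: -447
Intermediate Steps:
(-938 - 1*103) - (-33)*(7 + 11) = (-938 - 103) - (-33)*18 = -1041 - 1*(-594) = -1041 + 594 = -447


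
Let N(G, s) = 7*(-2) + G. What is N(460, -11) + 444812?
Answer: 445258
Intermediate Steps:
N(G, s) = -14 + G
N(460, -11) + 444812 = (-14 + 460) + 444812 = 446 + 444812 = 445258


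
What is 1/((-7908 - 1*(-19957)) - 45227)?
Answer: -1/33178 ≈ -3.0140e-5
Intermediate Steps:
1/((-7908 - 1*(-19957)) - 45227) = 1/((-7908 + 19957) - 45227) = 1/(12049 - 45227) = 1/(-33178) = -1/33178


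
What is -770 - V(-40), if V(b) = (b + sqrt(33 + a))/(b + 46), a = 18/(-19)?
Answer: -2290/3 - sqrt(11571)/114 ≈ -764.28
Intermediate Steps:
a = -18/19 (a = 18*(-1/19) = -18/19 ≈ -0.94737)
V(b) = (b + sqrt(11571)/19)/(46 + b) (V(b) = (b + sqrt(33 - 18/19))/(b + 46) = (b + sqrt(609/19))/(46 + b) = (b + sqrt(11571)/19)/(46 + b))
-770 - V(-40) = -770 - (-40 + sqrt(11571)/19)/(46 - 40) = -770 - (-40 + sqrt(11571)/19)/6 = -770 - (-20/3 + sqrt(11571)/114) = -770 + (20/3 - sqrt(11571)/114) = -2290/3 - sqrt(11571)/114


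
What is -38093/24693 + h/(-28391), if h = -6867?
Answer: -911931532/701058963 ≈ -1.3008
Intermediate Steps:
-38093/24693 + h/(-28391) = -38093/24693 - 6867/(-28391) = -38093*1/24693 - 6867*(-1/28391) = -38093/24693 + 6867/28391 = -911931532/701058963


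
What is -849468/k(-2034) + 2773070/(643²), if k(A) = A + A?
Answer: 30207711991/140159211 ≈ 215.52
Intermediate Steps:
k(A) = 2*A
-849468/k(-2034) + 2773070/(643²) = -849468/(2*(-2034)) + 2773070/(643²) = -849468/(-4068) + 2773070/413449 = -849468*(-1/4068) + 2773070*(1/413449) = 70789/339 + 2773070/413449 = 30207711991/140159211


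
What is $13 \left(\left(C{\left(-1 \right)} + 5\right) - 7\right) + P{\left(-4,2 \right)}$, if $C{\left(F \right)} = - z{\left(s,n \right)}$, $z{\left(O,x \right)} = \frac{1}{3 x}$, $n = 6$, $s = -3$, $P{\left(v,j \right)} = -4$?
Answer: $- \frac{553}{18} \approx -30.722$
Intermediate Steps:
$z{\left(O,x \right)} = \frac{1}{3 x}$
$C{\left(F \right)} = - \frac{1}{18}$ ($C{\left(F \right)} = - \frac{1}{3 \cdot 6} = \left(-1\right) \frac{1}{18} = - \frac{1}{18}$)
$13 \left(\left(C{\left(-1 \right)} + 5\right) - 7\right) + P{\left(-4,2 \right)} = 13 \left(\left(- \frac{1}{18} + 5\right) - 7\right) - 4 = 13 \left(\frac{89}{18} - 7\right) - 4 = 13 \left(- \frac{37}{18}\right) - 4 = - \frac{481}{18} - 4 = - \frac{553}{18}$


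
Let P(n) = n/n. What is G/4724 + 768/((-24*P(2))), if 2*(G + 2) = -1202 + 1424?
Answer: -151059/4724 ≈ -31.977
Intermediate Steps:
P(n) = 1
G = 109 (G = -2 + (-1202 + 1424)/2 = -2 + (½)*222 = -2 + 111 = 109)
G/4724 + 768/((-24*P(2))) = 109/4724 + 768/((-24*1)) = 109*(1/4724) + 768/(-24) = 109/4724 + 768*(-1/24) = 109/4724 - 32 = -151059/4724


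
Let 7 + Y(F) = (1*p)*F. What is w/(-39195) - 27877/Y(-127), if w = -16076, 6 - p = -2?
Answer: 369694921/13365495 ≈ 27.660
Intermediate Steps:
p = 8 (p = 6 - 1*(-2) = 6 + 2 = 8)
Y(F) = -7 + 8*F (Y(F) = -7 + (1*8)*F = -7 + 8*F)
w/(-39195) - 27877/Y(-127) = -16076/(-39195) - 27877/(-7 + 8*(-127)) = -16076*(-1/39195) - 27877/(-7 - 1016) = 16076/39195 - 27877/(-1023) = 16076/39195 - 27877*(-1/1023) = 16076/39195 + 27877/1023 = 369694921/13365495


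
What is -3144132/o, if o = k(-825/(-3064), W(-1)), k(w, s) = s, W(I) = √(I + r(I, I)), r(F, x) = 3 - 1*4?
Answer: 1572066*I*√2 ≈ 2.2232e+6*I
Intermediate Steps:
r(F, x) = -1 (r(F, x) = 3 - 4 = -1)
W(I) = √(-1 + I) (W(I) = √(I - 1) = √(-1 + I))
o = I*√2 (o = √(-1 - 1) = √(-2) = I*√2 ≈ 1.4142*I)
-3144132/o = -3144132*(-I*√2/2) = -(-1572066)*I*√2 = 1572066*I*√2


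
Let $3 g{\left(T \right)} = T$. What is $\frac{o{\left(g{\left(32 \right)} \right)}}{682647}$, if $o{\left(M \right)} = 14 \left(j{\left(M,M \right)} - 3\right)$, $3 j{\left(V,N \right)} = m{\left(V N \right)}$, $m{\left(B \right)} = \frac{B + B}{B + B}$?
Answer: $- \frac{16}{292563} \approx -5.4689 \cdot 10^{-5}$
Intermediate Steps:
$m{\left(B \right)} = 1$ ($m{\left(B \right)} = \frac{2 B}{2 B} = 2 B \frac{1}{2 B} = 1$)
$g{\left(T \right)} = \frac{T}{3}$
$j{\left(V,N \right)} = \frac{1}{3}$ ($j{\left(V,N \right)} = \frac{1}{3} \cdot 1 = \frac{1}{3}$)
$o{\left(M \right)} = - \frac{112}{3}$ ($o{\left(M \right)} = 14 \left(\frac{1}{3} - 3\right) = 14 \left(- \frac{8}{3}\right) = - \frac{112}{3}$)
$\frac{o{\left(g{\left(32 \right)} \right)}}{682647} = - \frac{112}{3 \cdot 682647} = \left(- \frac{112}{3}\right) \frac{1}{682647} = - \frac{16}{292563}$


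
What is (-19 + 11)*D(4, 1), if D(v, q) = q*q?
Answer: -8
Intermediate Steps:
D(v, q) = q²
(-19 + 11)*D(4, 1) = (-19 + 11)*1² = -8*1 = -8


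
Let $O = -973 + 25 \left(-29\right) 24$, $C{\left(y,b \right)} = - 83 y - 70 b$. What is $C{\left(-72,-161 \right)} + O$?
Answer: $-1127$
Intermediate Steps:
$O = -18373$ ($O = -973 - 17400 = -18373$)
$C{\left(-72,-161 \right)} + O = \left(\left(-83\right) \left(-72\right) - -11270\right) - 18373 = \left(5976 + 11270\right) - 18373 = 17246 - 18373 = -1127$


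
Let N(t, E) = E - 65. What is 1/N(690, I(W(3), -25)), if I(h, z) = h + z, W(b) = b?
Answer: -1/87 ≈ -0.011494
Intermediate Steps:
N(t, E) = -65 + E
1/N(690, I(W(3), -25)) = 1/(-65 + (3 - 25)) = 1/(-65 - 22) = 1/(-87) = -1/87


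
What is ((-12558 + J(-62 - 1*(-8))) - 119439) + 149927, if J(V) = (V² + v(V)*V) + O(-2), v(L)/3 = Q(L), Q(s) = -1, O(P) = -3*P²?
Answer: 20996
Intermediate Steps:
v(L) = -3 (v(L) = 3*(-1) = -3)
J(V) = -12 + V² - 3*V (J(V) = (V² - 3*V) - 3*(-2)² = (V² - 3*V) - 3*4 = (V² - 3*V) - 12 = -12 + V² - 3*V)
((-12558 + J(-62 - 1*(-8))) - 119439) + 149927 = ((-12558 + (-12 + (-62 - 1*(-8))² - 3*(-62 - 1*(-8)))) - 119439) + 149927 = ((-12558 + (-12 + (-62 + 8)² - 3*(-62 + 8))) - 119439) + 149927 = ((-12558 + (-12 + (-54)² - 3*(-54))) - 119439) + 149927 = ((-12558 + (-12 + 2916 + 162)) - 119439) + 149927 = ((-12558 + 3066) - 119439) + 149927 = (-9492 - 119439) + 149927 = -128931 + 149927 = 20996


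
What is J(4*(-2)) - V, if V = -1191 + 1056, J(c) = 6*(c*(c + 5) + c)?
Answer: 231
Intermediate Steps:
J(c) = 6*c + 6*c*(5 + c) (J(c) = 6*(c*(5 + c) + c) = 6*(c + c*(5 + c)) = 6*c + 6*c*(5 + c))
V = -135
J(4*(-2)) - V = 6*(4*(-2))*(6 + 4*(-2)) - 1*(-135) = 6*(-8)*(6 - 8) + 135 = 6*(-8)*(-2) + 135 = 96 + 135 = 231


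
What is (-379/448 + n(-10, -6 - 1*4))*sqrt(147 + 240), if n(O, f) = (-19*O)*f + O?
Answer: -2568177*sqrt(43)/448 ≈ -37591.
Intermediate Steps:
n(O, f) = O - 19*O*f (n(O, f) = -19*O*f + O = O - 19*O*f)
(-379/448 + n(-10, -6 - 1*4))*sqrt(147 + 240) = (-379/448 - 10*(1 - 19*(-6 - 1*4)))*sqrt(147 + 240) = (-379*1/448 - 10*(1 - 19*(-6 - 4)))*sqrt(387) = (-379/448 - 10*(1 - 19*(-10)))*(3*sqrt(43)) = (-379/448 - 10*(1 + 190))*(3*sqrt(43)) = (-379/448 - 10*191)*(3*sqrt(43)) = (-379/448 - 1910)*(3*sqrt(43)) = -2568177*sqrt(43)/448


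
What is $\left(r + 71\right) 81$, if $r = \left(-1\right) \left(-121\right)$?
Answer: $15552$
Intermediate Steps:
$r = 121$
$\left(r + 71\right) 81 = \left(121 + 71\right) 81 = 192 \cdot 81 = 15552$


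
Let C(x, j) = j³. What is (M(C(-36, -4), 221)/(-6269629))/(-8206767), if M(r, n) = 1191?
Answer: 397/17151128126481 ≈ 2.3147e-11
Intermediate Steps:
(M(C(-36, -4), 221)/(-6269629))/(-8206767) = (1191/(-6269629))/(-8206767) = (1191*(-1/6269629))*(-1/8206767) = -1191/6269629*(-1/8206767) = 397/17151128126481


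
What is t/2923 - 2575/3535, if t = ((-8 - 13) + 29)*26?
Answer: -1358289/2066561 ≈ -0.65727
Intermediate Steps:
t = 208 (t = (-21 + 29)*26 = 8*26 = 208)
t/2923 - 2575/3535 = 208/2923 - 2575/3535 = 208*(1/2923) - 2575*1/3535 = 208/2923 - 515/707 = -1358289/2066561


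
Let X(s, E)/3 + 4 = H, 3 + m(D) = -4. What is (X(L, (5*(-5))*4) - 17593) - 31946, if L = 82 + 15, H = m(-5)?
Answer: -49572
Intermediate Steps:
m(D) = -7 (m(D) = -3 - 4 = -7)
H = -7
L = 97
X(s, E) = -33 (X(s, E) = -12 + 3*(-7) = -12 - 21 = -33)
(X(L, (5*(-5))*4) - 17593) - 31946 = (-33 - 17593) - 31946 = -17626 - 31946 = -49572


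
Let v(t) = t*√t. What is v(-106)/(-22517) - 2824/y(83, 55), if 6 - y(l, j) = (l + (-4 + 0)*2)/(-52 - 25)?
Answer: -217448/537 + 106*I*√106/22517 ≈ -404.93 + 0.048467*I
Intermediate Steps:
y(l, j) = 454/77 + l/77 (y(l, j) = 6 - (l + (-4 + 0)*2)/(-52 - 25) = 6 - (l - 4*2)/(-77) = 6 - (l - 8)*(-1)/77 = 6 - (-8 + l)*(-1)/77 = 6 - (8/77 - l/77) = 6 + (-8/77 + l/77) = 454/77 + l/77)
v(t) = t^(3/2)
v(-106)/(-22517) - 2824/y(83, 55) = (-106)^(3/2)/(-22517) - 2824/(454/77 + (1/77)*83) = -106*I*√106*(-1/22517) - 2824/(454/77 + 83/77) = 106*I*√106/22517 - 2824/537/77 = 106*I*√106/22517 - 2824*77/537 = 106*I*√106/22517 - 217448/537 = -217448/537 + 106*I*√106/22517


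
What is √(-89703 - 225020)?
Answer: I*√314723 ≈ 561.0*I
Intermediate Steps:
√(-89703 - 225020) = √(-314723) = I*√314723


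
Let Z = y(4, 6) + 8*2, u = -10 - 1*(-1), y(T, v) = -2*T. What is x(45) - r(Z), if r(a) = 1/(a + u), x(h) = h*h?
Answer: 2026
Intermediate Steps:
x(h) = h²
u = -9 (u = -10 + 1 = -9)
Z = 8 (Z = -2*4 + 8*2 = -8 + 16 = 8)
r(a) = 1/(-9 + a) (r(a) = 1/(a - 9) = 1/(-9 + a))
x(45) - r(Z) = 45² - 1/(-9 + 8) = 2025 - 1/(-1) = 2025 - 1*(-1) = 2025 + 1 = 2026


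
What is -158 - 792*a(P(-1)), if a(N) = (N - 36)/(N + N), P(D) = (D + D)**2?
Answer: 3010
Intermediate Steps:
P(D) = 4*D**2 (P(D) = (2*D)**2 = 4*D**2)
a(N) = (-36 + N)/(2*N) (a(N) = (-36 + N)/((2*N)) = (-36 + N)*(1/(2*N)) = (-36 + N)/(2*N))
-158 - 792*a(P(-1)) = -158 - 396*(-36 + 4*(-1)**2)/(4*(-1)**2) = -158 - 396*(-36 + 4*1)/(4*1) = -158 - 396*(-36 + 4)/4 = -158 - 396*(-32)/4 = -158 - 792*(-4) = -158 + 3168 = 3010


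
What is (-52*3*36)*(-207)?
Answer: 1162512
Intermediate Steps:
(-52*3*36)*(-207) = -156*36*(-207) = -5616*(-207) = 1162512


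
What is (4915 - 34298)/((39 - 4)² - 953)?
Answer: -29383/272 ≈ -108.03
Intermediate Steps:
(4915 - 34298)/((39 - 4)² - 953) = -29383/(35² - 953) = -29383/(1225 - 953) = -29383/272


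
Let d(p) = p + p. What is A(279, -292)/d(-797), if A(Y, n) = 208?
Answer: -104/797 ≈ -0.13049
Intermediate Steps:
d(p) = 2*p
A(279, -292)/d(-797) = 208/((2*(-797))) = 208/(-1594) = 208*(-1/1594) = -104/797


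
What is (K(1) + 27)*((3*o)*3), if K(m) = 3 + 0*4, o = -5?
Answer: -1350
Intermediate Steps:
K(m) = 3 (K(m) = 3 + 0 = 3)
(K(1) + 27)*((3*o)*3) = (3 + 27)*((3*(-5))*3) = 30*(-15*3) = 30*(-45) = -1350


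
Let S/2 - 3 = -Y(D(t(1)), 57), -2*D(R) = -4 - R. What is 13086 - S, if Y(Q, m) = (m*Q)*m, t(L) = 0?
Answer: 26076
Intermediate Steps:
D(R) = 2 + R/2 (D(R) = -(-4 - R)/2 = 2 + R/2)
Y(Q, m) = Q*m**2 (Y(Q, m) = (Q*m)*m = Q*m**2)
S = -12990 (S = 6 + 2*(-(2 + (1/2)*0)*57**2) = 6 + 2*(-(2 + 0)*3249) = 6 + 2*(-2*3249) = 6 + 2*(-1*6498) = 6 + 2*(-6498) = 6 - 12996 = -12990)
13086 - S = 13086 - 1*(-12990) = 13086 + 12990 = 26076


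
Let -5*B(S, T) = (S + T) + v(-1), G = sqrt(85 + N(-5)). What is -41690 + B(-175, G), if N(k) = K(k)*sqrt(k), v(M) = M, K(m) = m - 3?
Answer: -208274/5 - sqrt(85 - 8*I*sqrt(5))/5 ≈ -41657.0 + 0.19297*I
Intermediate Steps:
K(m) = -3 + m
N(k) = sqrt(k)*(-3 + k) (N(k) = (-3 + k)*sqrt(k) = sqrt(k)*(-3 + k))
G = sqrt(85 - 8*I*sqrt(5)) (G = sqrt(85 + sqrt(-5)*(-3 - 5)) = sqrt(85 + (I*sqrt(5))*(-8)) = sqrt(85 - 8*I*sqrt(5)) ≈ 9.2699 - 0.96487*I)
B(S, T) = 1/5 - S/5 - T/5 (B(S, T) = -((S + T) - 1)/5 = -(-1 + S + T)/5 = 1/5 - S/5 - T/5)
-41690 + B(-175, G) = -41690 + (1/5 - 1/5*(-175) - sqrt(85 - 8*I*sqrt(5))/5) = -41690 + (1/5 + 35 - sqrt(85 - 8*I*sqrt(5))/5) = -41690 + (176/5 - sqrt(85 - 8*I*sqrt(5))/5) = -208274/5 - sqrt(85 - 8*I*sqrt(5))/5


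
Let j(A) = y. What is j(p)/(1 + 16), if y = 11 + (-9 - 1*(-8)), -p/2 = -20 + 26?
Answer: 10/17 ≈ 0.58823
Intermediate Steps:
p = -12 (p = -2*(-20 + 26) = -2*6 = -12)
y = 10 (y = 11 + (-9 + 8) = 11 - 1 = 10)
j(A) = 10
j(p)/(1 + 16) = 10/(1 + 16) = 10/17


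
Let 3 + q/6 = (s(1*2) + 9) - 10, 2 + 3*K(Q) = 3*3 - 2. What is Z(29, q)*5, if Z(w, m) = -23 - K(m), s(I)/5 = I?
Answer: -370/3 ≈ -123.33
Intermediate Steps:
K(Q) = 5/3 (K(Q) = -⅔ + (3*3 - 2)/3 = -⅔ + (9 - 2)/3 = -⅔ + (⅓)*7 = -⅔ + 7/3 = 5/3)
s(I) = 5*I
q = 36 (q = -18 + 6*((5*(1*2) + 9) - 10) = -18 + 6*((5*2 + 9) - 10) = -18 + 6*((10 + 9) - 10) = -18 + 6*(19 - 10) = -18 + 6*9 = -18 + 54 = 36)
Z(w, m) = -74/3 (Z(w, m) = -23 - 5/3 = -74/3)
Z(29, q)*5 = -74/3*5 = -370/3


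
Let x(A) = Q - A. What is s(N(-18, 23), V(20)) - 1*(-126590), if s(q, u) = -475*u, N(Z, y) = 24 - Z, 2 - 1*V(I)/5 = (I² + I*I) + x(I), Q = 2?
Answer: 1979090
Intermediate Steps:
x(A) = 2 - A
V(I) = -10*I² + 5*I (V(I) = 10 - 5*((I² + I*I) + (2 - I)) = 10 - 5*((I² + I²) + (2 - I)) = 10 - 5*(2*I² + (2 - I)) = 10 - 5*(2 - I + 2*I²) = 10 + (-10 - 10*I² + 5*I) = -10*I² + 5*I)
s(N(-18, 23), V(20)) - 1*(-126590) = -2375*20*(1 - 2*20) - 1*(-126590) = -2375*20*(1 - 40) + 126590 = -2375*20*(-39) + 126590 = -475*(-3900) + 126590 = 1852500 + 126590 = 1979090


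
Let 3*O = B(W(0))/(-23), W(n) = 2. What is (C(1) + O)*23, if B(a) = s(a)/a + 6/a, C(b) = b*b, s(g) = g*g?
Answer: 64/3 ≈ 21.333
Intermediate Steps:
s(g) = g**2
C(b) = b**2
B(a) = a + 6/a (B(a) = a**2/a + 6/a = a + 6/a)
O = -5/69 (O = ((2 + 6/2)/(-23))/3 = ((2 + 6*(1/2))*(-1/23))/3 = ((2 + 3)*(-1/23))/3 = (5*(-1/23))/3 = (1/3)*(-5/23) = -5/69 ≈ -0.072464)
(C(1) + O)*23 = (1**2 - 5/69)*23 = (1 - 5/69)*23 = (64/69)*23 = 64/3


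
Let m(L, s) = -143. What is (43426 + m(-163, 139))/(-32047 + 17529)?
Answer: -43283/14518 ≈ -2.9813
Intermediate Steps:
(43426 + m(-163, 139))/(-32047 + 17529) = (43426 - 143)/(-32047 + 17529) = 43283/(-14518) = 43283*(-1/14518) = -43283/14518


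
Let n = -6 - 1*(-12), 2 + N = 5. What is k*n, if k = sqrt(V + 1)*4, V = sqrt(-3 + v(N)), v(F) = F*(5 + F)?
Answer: 24*sqrt(1 + sqrt(21)) ≈ 56.706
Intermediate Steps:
N = 3 (N = -2 + 5 = 3)
V = sqrt(21) (V = sqrt(-3 + 3*(5 + 3)) = sqrt(-3 + 3*8) = sqrt(-3 + 24) = sqrt(21) ≈ 4.5826)
n = 6 (n = -6 + 12 = 6)
k = 4*sqrt(1 + sqrt(21)) (k = sqrt(sqrt(21) + 1)*4 = sqrt(1 + sqrt(21))*4 = 4*sqrt(1 + sqrt(21)) ≈ 9.4510)
k*n = (4*sqrt(1 + sqrt(21)))*6 = 24*sqrt(1 + sqrt(21))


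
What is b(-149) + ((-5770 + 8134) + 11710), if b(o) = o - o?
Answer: 14074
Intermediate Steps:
b(o) = 0
b(-149) + ((-5770 + 8134) + 11710) = 0 + ((-5770 + 8134) + 11710) = 0 + (2364 + 11710) = 0 + 14074 = 14074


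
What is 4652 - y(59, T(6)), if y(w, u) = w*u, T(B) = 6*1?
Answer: 4298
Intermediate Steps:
T(B) = 6
y(w, u) = u*w
4652 - y(59, T(6)) = 4652 - 6*59 = 4652 - 1*354 = 4652 - 354 = 4298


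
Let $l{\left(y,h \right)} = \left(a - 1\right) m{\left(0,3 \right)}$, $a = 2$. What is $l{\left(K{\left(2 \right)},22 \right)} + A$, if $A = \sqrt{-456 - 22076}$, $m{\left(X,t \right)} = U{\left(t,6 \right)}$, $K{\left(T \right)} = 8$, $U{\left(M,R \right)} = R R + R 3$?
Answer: $54 + 2 i \sqrt{5633} \approx 54.0 + 150.11 i$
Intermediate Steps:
$U{\left(M,R \right)} = R^{2} + 3 R$
$m{\left(X,t \right)} = 54$ ($m{\left(X,t \right)} = 6 \left(3 + 6\right) = 6 \cdot 9 = 54$)
$l{\left(y,h \right)} = 54$ ($l{\left(y,h \right)} = \left(2 - 1\right) 54 = 1 \cdot 54 = 54$)
$A = 2 i \sqrt{5633}$ ($A = \sqrt{-22532} = 2 i \sqrt{5633} \approx 150.11 i$)
$l{\left(K{\left(2 \right)},22 \right)} + A = 54 + 2 i \sqrt{5633}$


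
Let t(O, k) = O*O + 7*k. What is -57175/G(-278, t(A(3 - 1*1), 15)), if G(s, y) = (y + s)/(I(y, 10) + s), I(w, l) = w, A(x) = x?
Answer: -57175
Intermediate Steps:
t(O, k) = O**2 + 7*k
G(s, y) = 1 (G(s, y) = (y + s)/(y + s) = (s + y)/(s + y) = 1)
-57175/G(-278, t(A(3 - 1*1), 15)) = -57175/1 = -57175*1 = -57175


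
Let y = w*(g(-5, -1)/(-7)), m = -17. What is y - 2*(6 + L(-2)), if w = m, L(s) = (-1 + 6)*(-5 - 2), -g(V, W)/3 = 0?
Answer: 58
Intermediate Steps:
g(V, W) = 0 (g(V, W) = -3*0 = 0)
L(s) = -35 (L(s) = 5*(-7) = -35)
w = -17
y = 0 (y = -0/(-7) = -0*(-1)/7 = -17*0 = 0)
y - 2*(6 + L(-2)) = 0 - 2*(6 - 35) = 0 - 2*(-29) = 0 + 58 = 58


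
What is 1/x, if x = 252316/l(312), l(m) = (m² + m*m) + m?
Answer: 48750/63079 ≈ 0.77284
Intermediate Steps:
l(m) = m + 2*m² (l(m) = (m² + m²) + m = 2*m² + m = m + 2*m²)
x = 63079/48750 (x = 252316/((312*(1 + 2*312))) = 252316/((312*(1 + 624))) = 252316/((312*625)) = 252316/195000 = 252316*(1/195000) = 63079/48750 ≈ 1.2939)
1/x = 1/(63079/48750) = 48750/63079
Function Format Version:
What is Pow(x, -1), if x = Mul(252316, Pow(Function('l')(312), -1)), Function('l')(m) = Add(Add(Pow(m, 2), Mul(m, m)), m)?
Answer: Rational(48750, 63079) ≈ 0.77284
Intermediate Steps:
Function('l')(m) = Add(m, Mul(2, Pow(m, 2))) (Function('l')(m) = Add(Add(Pow(m, 2), Pow(m, 2)), m) = Add(Mul(2, Pow(m, 2)), m) = Add(m, Mul(2, Pow(m, 2))))
x = Rational(63079, 48750) (x = Mul(252316, Pow(Mul(312, Add(1, Mul(2, 312))), -1)) = Mul(252316, Pow(Mul(312, Add(1, 624)), -1)) = Mul(252316, Pow(Mul(312, 625), -1)) = Mul(252316, Pow(195000, -1)) = Mul(252316, Rational(1, 195000)) = Rational(63079, 48750) ≈ 1.2939)
Pow(x, -1) = Pow(Rational(63079, 48750), -1) = Rational(48750, 63079)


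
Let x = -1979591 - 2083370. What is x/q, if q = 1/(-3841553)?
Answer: 15608080018433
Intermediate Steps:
x = -4062961
q = -1/3841553 ≈ -2.6031e-7
x/q = -4062961/(-1/3841553) = -4062961*(-3841553) = 15608080018433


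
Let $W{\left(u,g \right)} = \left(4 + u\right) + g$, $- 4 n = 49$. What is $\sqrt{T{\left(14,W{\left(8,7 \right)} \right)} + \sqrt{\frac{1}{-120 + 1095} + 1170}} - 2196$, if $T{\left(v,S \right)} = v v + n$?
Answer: $-2196 + \frac{\sqrt{27948375 + 780 \sqrt{44489289}}}{390} \approx -2181.2$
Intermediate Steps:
$n = - \frac{49}{4}$ ($n = \left(- \frac{1}{4}\right) 49 = - \frac{49}{4} \approx -12.25$)
$W{\left(u,g \right)} = 4 + g + u$
$T{\left(v,S \right)} = - \frac{49}{4} + v^{2}$ ($T{\left(v,S \right)} = v v - \frac{49}{4} = v^{2} - \frac{49}{4} = - \frac{49}{4} + v^{2}$)
$\sqrt{T{\left(14,W{\left(8,7 \right)} \right)} + \sqrt{\frac{1}{-120 + 1095} + 1170}} - 2196 = \sqrt{\left(- \frac{49}{4} + 14^{2}\right) + \sqrt{\frac{1}{-120 + 1095} + 1170}} - 2196 = \sqrt{\left(- \frac{49}{4} + 196\right) + \sqrt{\frac{1}{975} + 1170}} - 2196 = \sqrt{\frac{735}{4} + \sqrt{\frac{1}{975} + 1170}} - 2196 = \sqrt{\frac{735}{4} + \sqrt{\frac{1140751}{975}}} - 2196 = \sqrt{\frac{735}{4} + \frac{\sqrt{44489289}}{195}} - 2196 = -2196 + \sqrt{\frac{735}{4} + \frac{\sqrt{44489289}}{195}}$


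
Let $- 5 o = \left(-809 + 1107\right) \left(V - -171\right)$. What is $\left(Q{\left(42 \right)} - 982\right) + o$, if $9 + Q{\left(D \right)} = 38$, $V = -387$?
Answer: $\frac{59603}{5} \approx 11921.0$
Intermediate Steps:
$Q{\left(D \right)} = 29$ ($Q{\left(D \right)} = -9 + 38 = 29$)
$o = \frac{64368}{5}$ ($o = - \frac{\left(-809 + 1107\right) \left(-387 - -171\right)}{5} = - \frac{298 \left(-387 + \left(-265 + 436\right)\right)}{5} = - \frac{298 \left(-387 + 171\right)}{5} = - \frac{298 \left(-216\right)}{5} = \left(- \frac{1}{5}\right) \left(-64368\right) = \frac{64368}{5} \approx 12874.0$)
$\left(Q{\left(42 \right)} - 982\right) + o = \left(29 - 982\right) + \frac{64368}{5} = -953 + \frac{64368}{5} = \frac{59603}{5}$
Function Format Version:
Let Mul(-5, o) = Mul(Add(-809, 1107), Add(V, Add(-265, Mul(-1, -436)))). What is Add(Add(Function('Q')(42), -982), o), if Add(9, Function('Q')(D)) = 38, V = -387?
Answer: Rational(59603, 5) ≈ 11921.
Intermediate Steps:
Function('Q')(D) = 29 (Function('Q')(D) = Add(-9, 38) = 29)
o = Rational(64368, 5) (o = Mul(Rational(-1, 5), Mul(Add(-809, 1107), Add(-387, Add(-265, Mul(-1, -436))))) = Mul(Rational(-1, 5), Mul(298, Add(-387, Add(-265, 436)))) = Mul(Rational(-1, 5), Mul(298, Add(-387, 171))) = Mul(Rational(-1, 5), Mul(298, -216)) = Mul(Rational(-1, 5), -64368) = Rational(64368, 5) ≈ 12874.)
Add(Add(Function('Q')(42), -982), o) = Add(Add(29, -982), Rational(64368, 5)) = Add(-953, Rational(64368, 5)) = Rational(59603, 5)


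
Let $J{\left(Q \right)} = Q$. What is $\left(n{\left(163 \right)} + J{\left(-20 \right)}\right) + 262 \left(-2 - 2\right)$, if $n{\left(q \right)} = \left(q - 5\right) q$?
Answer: $24686$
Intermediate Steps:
$n{\left(q \right)} = q \left(-5 + q\right)$ ($n{\left(q \right)} = \left(-5 + q\right) q = q \left(-5 + q\right)$)
$\left(n{\left(163 \right)} + J{\left(-20 \right)}\right) + 262 \left(-2 - 2\right) = \left(163 \left(-5 + 163\right) - 20\right) + 262 \left(-2 - 2\right) = \left(163 \cdot 158 - 20\right) + 262 \left(-2 - 2\right) = \left(25754 - 20\right) + 262 \left(-4\right) = 25734 - 1048 = 24686$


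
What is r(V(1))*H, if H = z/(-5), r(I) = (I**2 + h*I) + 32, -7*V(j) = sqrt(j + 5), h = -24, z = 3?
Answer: -4722/245 - 72*sqrt(6)/35 ≈ -24.312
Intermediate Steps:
V(j) = -sqrt(5 + j)/7 (V(j) = -sqrt(j + 5)/7 = -sqrt(5 + j)/7)
r(I) = 32 + I**2 - 24*I (r(I) = (I**2 - 24*I) + 32 = 32 + I**2 - 24*I)
H = -3/5 (H = 3/(-5) = 3*(-1/5) = -3/5 ≈ -0.60000)
r(V(1))*H = (32 + (-sqrt(5 + 1)/7)**2 - (-24)*sqrt(5 + 1)/7)*(-3/5) = (32 + (-sqrt(6)/7)**2 - (-24)*sqrt(6)/7)*(-3/5) = (32 + 6/49 + 24*sqrt(6)/7)*(-3/5) = (1574/49 + 24*sqrt(6)/7)*(-3/5) = -4722/245 - 72*sqrt(6)/35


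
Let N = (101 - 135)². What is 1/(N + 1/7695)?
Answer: 7695/8895421 ≈ 0.00086505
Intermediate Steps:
N = 1156 (N = (-34)² = 1156)
1/(N + 1/7695) = 1/(1156 + 1/7695) = 1/(8895421/7695) = 7695/8895421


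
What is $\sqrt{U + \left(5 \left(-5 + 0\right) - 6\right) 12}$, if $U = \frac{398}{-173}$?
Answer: $\frac{i \sqrt{11202442}}{173} \approx 19.347 i$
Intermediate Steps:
$U = - \frac{398}{173}$ ($U = 398 \left(- \frac{1}{173}\right) = - \frac{398}{173} \approx -2.3006$)
$\sqrt{U + \left(5 \left(-5 + 0\right) - 6\right) 12} = \sqrt{- \frac{398}{173} + \left(5 \left(-5 + 0\right) - 6\right) 12} = \sqrt{- \frac{398}{173} + \left(5 \left(-5\right) - 6\right) 12} = \sqrt{- \frac{398}{173} + \left(-25 - 6\right) 12} = \sqrt{- \frac{398}{173} - 372} = \sqrt{- \frac{64754}{173}} = \frac{i \sqrt{11202442}}{173}$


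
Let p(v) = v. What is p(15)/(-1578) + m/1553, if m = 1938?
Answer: 1011623/816878 ≈ 1.2384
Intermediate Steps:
p(15)/(-1578) + m/1553 = 15/(-1578) + 1938/1553 = 15*(-1/1578) + 1938*(1/1553) = -5/526 + 1938/1553 = 1011623/816878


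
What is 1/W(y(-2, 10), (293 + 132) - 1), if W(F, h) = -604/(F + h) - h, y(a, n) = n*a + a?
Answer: -201/85526 ≈ -0.0023502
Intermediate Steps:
y(a, n) = a + a*n (y(a, n) = a*n + a = a + a*n)
W(F, h) = -h - 604/(F + h)
1/W(y(-2, 10), (293 + 132) - 1) = 1/((-604 - ((293 + 132) - 1)² - (-2*(1 + 10))*((293 + 132) - 1))/(-2*(1 + 10) + ((293 + 132) - 1))) = 1/((-604 - (425 - 1)² - (-2*11)*(425 - 1))/(-2*11 + (425 - 1))) = 1/((-604 - 1*424² - 1*(-22)*424)/(-22 + 424)) = 1/((-604 - 1*179776 + 9328)/402) = 1/((-604 - 179776 + 9328)/402) = 1/((1/402)*(-171052)) = 1/(-85526/201) = -201/85526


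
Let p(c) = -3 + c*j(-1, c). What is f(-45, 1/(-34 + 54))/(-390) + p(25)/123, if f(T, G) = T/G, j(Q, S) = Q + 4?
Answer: 1542/533 ≈ 2.8931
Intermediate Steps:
j(Q, S) = 4 + Q
p(c) = -3 + 3*c (p(c) = -3 + c*(4 - 1) = -3 + c*3 = -3 + 3*c)
f(-45, 1/(-34 + 54))/(-390) + p(25)/123 = -45/(1/(-34 + 54))/(-390) + (-3 + 3*25)/123 = -45/(1/20)*(-1/390) + (-3 + 75)*(1/123) = -45/1/20*(-1/390) + 72*(1/123) = -45*20*(-1/390) + 24/41 = -900*(-1/390) + 24/41 = 30/13 + 24/41 = 1542/533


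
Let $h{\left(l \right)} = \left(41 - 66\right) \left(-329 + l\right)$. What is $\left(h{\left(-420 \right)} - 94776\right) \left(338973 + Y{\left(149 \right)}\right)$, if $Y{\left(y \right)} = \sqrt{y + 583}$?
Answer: $-25779235623 - 152102 \sqrt{183} \approx -2.5781 \cdot 10^{10}$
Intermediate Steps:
$Y{\left(y \right)} = \sqrt{583 + y}$
$h{\left(l \right)} = 8225 - 25 l$ ($h{\left(l \right)} = - 25 \left(-329 + l\right) = 8225 - 25 l$)
$\left(h{\left(-420 \right)} - 94776\right) \left(338973 + Y{\left(149 \right)}\right) = \left(\left(8225 - -10500\right) - 94776\right) \left(338973 + \sqrt{583 + 149}\right) = \left(\left(8225 + 10500\right) - 94776\right) \left(338973 + \sqrt{732}\right) = \left(18725 - 94776\right) \left(338973 + 2 \sqrt{183}\right) = - 76051 \left(338973 + 2 \sqrt{183}\right) = -25779235623 - 152102 \sqrt{183}$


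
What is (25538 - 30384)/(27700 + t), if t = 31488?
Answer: -2423/29594 ≈ -0.081875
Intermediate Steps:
(25538 - 30384)/(27700 + t) = (25538 - 30384)/(27700 + 31488) = -4846/59188 = -4846*1/59188 = -2423/29594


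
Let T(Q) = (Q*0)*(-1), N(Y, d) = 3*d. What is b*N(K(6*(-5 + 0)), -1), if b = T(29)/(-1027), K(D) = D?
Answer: 0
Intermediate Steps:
T(Q) = 0 (T(Q) = 0*(-1) = 0)
b = 0 (b = 0/(-1027) = 0*(-1/1027) = 0)
b*N(K(6*(-5 + 0)), -1) = 0*(3*(-1)) = 0*(-3) = 0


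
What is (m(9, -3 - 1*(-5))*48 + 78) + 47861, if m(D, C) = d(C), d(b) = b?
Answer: 48035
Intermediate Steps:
m(D, C) = C
(m(9, -3 - 1*(-5))*48 + 78) + 47861 = ((-3 - 1*(-5))*48 + 78) + 47861 = ((-3 + 5)*48 + 78) + 47861 = (2*48 + 78) + 47861 = (96 + 78) + 47861 = 174 + 47861 = 48035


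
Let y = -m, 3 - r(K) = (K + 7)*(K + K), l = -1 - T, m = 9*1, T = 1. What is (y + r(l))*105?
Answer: 1470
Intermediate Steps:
m = 9
l = -2 (l = -1 - 1*1 = -1 - 1 = -2)
r(K) = 3 - 2*K*(7 + K) (r(K) = 3 - (K + 7)*(K + K) = 3 - (7 + K)*2*K = 3 - 2*K*(7 + K))
y = -9 (y = -1*9 = -9)
(y + r(l))*105 = (-9 + (3 - 14*(-2) - 2*(-2)²))*105 = (-9 + (3 + 28 - 2*4))*105 = (-9 + (3 + 28 - 8))*105 = (-9 + 23)*105 = 14*105 = 1470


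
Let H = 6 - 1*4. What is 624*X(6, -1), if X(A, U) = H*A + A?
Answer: 11232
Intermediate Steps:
H = 2 (H = 6 - 4 = 2)
X(A, U) = 3*A (X(A, U) = 2*A + A = 3*A)
624*X(6, -1) = 624*(3*6) = 624*18 = 11232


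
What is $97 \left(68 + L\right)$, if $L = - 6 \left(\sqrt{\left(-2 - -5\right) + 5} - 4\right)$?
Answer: $8924 - 1164 \sqrt{2} \approx 7277.9$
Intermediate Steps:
$L = 24 - 12 \sqrt{2}$ ($L = - 6 \left(\sqrt{\left(-2 + 5\right) + 5} - 4\right) = - 6 \left(\sqrt{3 + 5} - 4\right) = - 6 \left(\sqrt{8} - 4\right) = - 6 \left(2 \sqrt{2} - 4\right) = - 6 \left(-4 + 2 \sqrt{2}\right) = 24 - 12 \sqrt{2} \approx 7.0294$)
$97 \left(68 + L\right) = 97 \left(68 + \left(24 - 12 \sqrt{2}\right)\right) = 97 \left(92 - 12 \sqrt{2}\right) = 8924 - 1164 \sqrt{2}$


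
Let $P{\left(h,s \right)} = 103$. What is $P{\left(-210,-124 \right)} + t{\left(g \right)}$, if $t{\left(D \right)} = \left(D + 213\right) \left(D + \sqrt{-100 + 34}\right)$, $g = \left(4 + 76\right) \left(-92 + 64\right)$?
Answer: $4540583 - 2027 i \sqrt{66} \approx 4.5406 \cdot 10^{6} - 16467.0 i$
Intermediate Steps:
$g = -2240$ ($g = 80 \left(-28\right) = -2240$)
$t{\left(D \right)} = \left(213 + D\right) \left(D + i \sqrt{66}\right)$ ($t{\left(D \right)} = \left(213 + D\right) \left(D + \sqrt{-66}\right) = \left(213 + D\right) \left(D + i \sqrt{66}\right)$)
$P{\left(-210,-124 \right)} + t{\left(g \right)} = 103 + \left(\left(-2240\right)^{2} + 213 \left(-2240\right) + 213 i \sqrt{66} + i \left(-2240\right) \sqrt{66}\right) = 103 + \left(5017600 - 477120 + 213 i \sqrt{66} - 2240 i \sqrt{66}\right) = 103 + \left(4540480 - 2027 i \sqrt{66}\right) = 4540583 - 2027 i \sqrt{66}$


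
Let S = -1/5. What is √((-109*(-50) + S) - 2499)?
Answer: √73770/5 ≈ 54.321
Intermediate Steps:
S = -⅕ (S = (⅕)*(-1) = -⅕ ≈ -0.20000)
√((-109*(-50) + S) - 2499) = √((-109*(-50) - ⅕) - 2499) = √((5450 - ⅕) - 2499) = √(27249/5 - 2499) = √(14754/5) = √73770/5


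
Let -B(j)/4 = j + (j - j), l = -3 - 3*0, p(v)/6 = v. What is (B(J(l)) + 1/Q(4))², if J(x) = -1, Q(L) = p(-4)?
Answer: 9025/576 ≈ 15.668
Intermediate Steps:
p(v) = 6*v
Q(L) = -24 (Q(L) = 6*(-4) = -24)
l = -3 (l = -3 + 0 = -3)
B(j) = -4*j (B(j) = -4*(j + (j - j)) = -4*(j + 0) = -4*j)
(B(J(l)) + 1/Q(4))² = (-4*(-1) + 1/(-24))² = (4 - 1/24)² = (95/24)² = 9025/576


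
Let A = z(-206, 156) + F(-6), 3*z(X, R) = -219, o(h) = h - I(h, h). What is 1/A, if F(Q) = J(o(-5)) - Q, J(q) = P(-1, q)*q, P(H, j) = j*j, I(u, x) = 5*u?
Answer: 1/7933 ≈ 0.00012606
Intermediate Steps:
P(H, j) = j²
o(h) = -4*h (o(h) = h - 5*h = -4*h)
J(q) = q³ (J(q) = q²*q = q³)
z(X, R) = -73 (z(X, R) = (⅓)*(-219) = -73)
F(Q) = 8000 - Q (F(Q) = (-4*(-5))³ - Q = 20³ - Q = 8000 - Q)
A = 7933 (A = -73 + (8000 - 1*(-6)) = -73 + (8000 + 6) = -73 + 8006 = 7933)
1/A = 1/7933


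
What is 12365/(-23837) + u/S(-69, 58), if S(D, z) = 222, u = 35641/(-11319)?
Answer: -2901869917/5445276606 ≈ -0.53292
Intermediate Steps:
u = -35641/11319 (u = 35641*(-1/11319) = -35641/11319 ≈ -3.1488)
12365/(-23837) + u/S(-69, 58) = 12365/(-23837) - 35641/11319/222 = 12365*(-1/23837) - 35641/11319*1/222 = -12365/23837 - 35641/2512818 = -2901869917/5445276606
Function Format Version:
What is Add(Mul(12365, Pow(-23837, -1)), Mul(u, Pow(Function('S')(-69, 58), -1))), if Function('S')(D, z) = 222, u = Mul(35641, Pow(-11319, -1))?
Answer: Rational(-2901869917, 5445276606) ≈ -0.53292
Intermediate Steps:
u = Rational(-35641, 11319) (u = Mul(35641, Rational(-1, 11319)) = Rational(-35641, 11319) ≈ -3.1488)
Add(Mul(12365, Pow(-23837, -1)), Mul(u, Pow(Function('S')(-69, 58), -1))) = Add(Mul(12365, Pow(-23837, -1)), Mul(Rational(-35641, 11319), Pow(222, -1))) = Add(Mul(12365, Rational(-1, 23837)), Mul(Rational(-35641, 11319), Rational(1, 222))) = Add(Rational(-12365, 23837), Rational(-35641, 2512818)) = Rational(-2901869917, 5445276606)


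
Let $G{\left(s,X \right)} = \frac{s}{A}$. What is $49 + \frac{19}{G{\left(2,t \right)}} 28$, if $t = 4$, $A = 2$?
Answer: $581$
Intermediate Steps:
$G{\left(s,X \right)} = \frac{s}{2}$
$49 + \frac{19}{G{\left(2,t \right)}} 28 = 49 + \frac{19}{\frac{1}{2} \cdot 2} \cdot 28 = 49 + \frac{19}{1} \cdot 28 = 49 + 19 \cdot 1 \cdot 28 = 49 + 19 \cdot 28 = 49 + 532 = 581$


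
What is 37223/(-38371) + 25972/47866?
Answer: -392572253/918333143 ≈ -0.42748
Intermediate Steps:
37223/(-38371) + 25972/47866 = 37223*(-1/38371) + 25972*(1/47866) = -37223/38371 + 12986/23933 = -392572253/918333143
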